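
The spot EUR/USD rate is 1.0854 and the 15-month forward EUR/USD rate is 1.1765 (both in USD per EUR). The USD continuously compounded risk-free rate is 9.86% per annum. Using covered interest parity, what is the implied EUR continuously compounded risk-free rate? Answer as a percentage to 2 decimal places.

3.41%

F = S·e^((r_USD − r_EUR)T) ⇒ r_EUR = r_USD − ln(F/S)/T
ln(1.1765/1.0854) = 0.080595; /(15/12) = 0.064476
r_EUR = 0.0986 − 0.064476 = 0.034124
r_EUR = 3.41%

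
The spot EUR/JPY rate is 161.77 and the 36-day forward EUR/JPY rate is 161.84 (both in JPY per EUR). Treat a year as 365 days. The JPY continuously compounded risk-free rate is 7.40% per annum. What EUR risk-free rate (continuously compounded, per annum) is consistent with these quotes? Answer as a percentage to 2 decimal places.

F = S·e^((r_JPY − r_EUR)T) ⇒ r_EUR = r_JPY − ln(F/S)/T
ln(161.84/161.77) = 0.000433; /(36/365) = 0.004390
r_EUR = 0.0740 − 0.004390 = 0.069610
r_EUR = 6.96%

6.96%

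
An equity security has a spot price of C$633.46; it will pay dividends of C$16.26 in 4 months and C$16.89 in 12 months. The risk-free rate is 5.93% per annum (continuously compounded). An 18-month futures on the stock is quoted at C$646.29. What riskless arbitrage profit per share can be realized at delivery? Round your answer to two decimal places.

PV(dividends) I = 16.26·e^(−0.0593·4/12) + 16.89·e^(−0.0593·12/12) = 31.8593
Fair futures F* = (S − I)·e^(rT) = (633.46 − 31.8593)·e^0.088950 = 601.6007 × 1.093026 = 657.5652
Market C$646.29 < fair 657.5652: forward underpriced → reverse cash-and-carry (short the stock, invest proceeds at r, pay the dividends, go long the forward).
Profit at T = |F_mkt − F*| = |646.29 − 657.5652| = C$11.28 per share

C$11.28 per share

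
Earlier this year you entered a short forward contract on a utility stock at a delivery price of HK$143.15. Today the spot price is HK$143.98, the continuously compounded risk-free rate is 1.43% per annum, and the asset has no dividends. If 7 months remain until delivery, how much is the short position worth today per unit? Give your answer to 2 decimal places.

-HK$2.02

Current fair forward for the remaining 7 months: F = S·e^(r·T), r = 0.0143
F = 143.98 · e^(0.0143 × 7/12) = 143.98 × 1.008377 = 145.1861
Value of long forward = (F − K)·e^(−rT) = (145.1861 − 143.15) · e^(−0.0143·7/12)
= 2.0361 × 0.991693 = 2.02
Short position value = −(long value) = -HK$2.02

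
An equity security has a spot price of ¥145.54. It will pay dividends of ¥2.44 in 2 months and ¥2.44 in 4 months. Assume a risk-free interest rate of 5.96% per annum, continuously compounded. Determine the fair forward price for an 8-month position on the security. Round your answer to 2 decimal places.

¥146.44

PV(dividends) I = 2.44·e^(−0.0596·2/12) + 2.44·e^(−0.0596·4/12)
I = 2.4159 + 2.3920 = 4.8079
F = (S − I)·e^(rT) = (145.54 − 4.8079) · e^(0.0596·8/12)
= 140.7321 · e^0.039733 = 140.7321 × 1.040533 = ¥146.44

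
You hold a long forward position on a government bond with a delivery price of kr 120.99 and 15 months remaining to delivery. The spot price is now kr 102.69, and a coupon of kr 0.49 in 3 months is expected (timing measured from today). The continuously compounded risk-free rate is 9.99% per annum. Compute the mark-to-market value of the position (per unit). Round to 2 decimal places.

PV(remaining coupons) I = 0.49·e^(−0.0999·3/12) = 0.4779
Current forward F = (S − I)·e^(rT) = (102.69 − 0.4779)·e^(0.0999·15/12) = 102.2121 × 1.133007 = 115.8070
Value (long) = (F − K)·e^(−rT) = (115.8070 − 120.99) × 0.882607 = -4.5746
Value = -kr 4.57

-kr 4.57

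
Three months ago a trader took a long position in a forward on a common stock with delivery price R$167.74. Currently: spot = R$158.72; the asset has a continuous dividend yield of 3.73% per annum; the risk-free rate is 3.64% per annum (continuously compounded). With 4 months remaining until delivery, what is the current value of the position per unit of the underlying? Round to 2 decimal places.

Current fair forward for the remaining 4 months: F = S·e^((r − q)·T), (r − q) = 0.0364 − 0.0373 = -0.0009
F = 158.72 · e^(-0.0009 × 4/12) = 158.72 × 0.999700 = 158.6724
Value of long forward = (F − K)·e^(−rT) = (158.6724 − 167.74) · e^(−0.0364·4/12)
= -9.0676 × 0.987940 = -8.96

-R$8.96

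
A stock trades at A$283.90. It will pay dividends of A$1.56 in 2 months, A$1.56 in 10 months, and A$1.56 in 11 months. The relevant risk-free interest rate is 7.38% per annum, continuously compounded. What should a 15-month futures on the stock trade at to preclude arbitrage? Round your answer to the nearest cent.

PV(dividends) I = 1.56·e^(−0.0738·2/12) + 1.56·e^(−0.0738·10/12) + 1.56·e^(−0.0738·11/12)
I = 1.5409 + 1.4670 + 1.4580 = 4.4659
F = (S − I)·e^(rT) = (283.90 − 4.4659) · e^(0.0738·15/12)
= 279.4341 · e^0.092250 = 279.4341 × 1.096639 = A$306.44

A$306.44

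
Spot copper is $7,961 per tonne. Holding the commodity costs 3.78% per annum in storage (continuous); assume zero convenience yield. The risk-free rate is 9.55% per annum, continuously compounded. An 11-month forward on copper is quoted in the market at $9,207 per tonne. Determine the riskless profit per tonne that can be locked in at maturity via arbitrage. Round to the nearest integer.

Fair forward: F* = S·e^(carry·T), with carry = (r + u) = 0.0955 + 0.0378 = 0.1333
F* = 7961 · e^(0.1333 × 11/12) = 7961 · e^0.122192 = 7961 × 1.129971 = $8995.6991
Market $9207 > fair $8995.6991: forward overpriced → cash-and-carry (buy spot, short the forward).
At maturity, profit = |F_mkt − F*| = |9207 − 8995.6991| = $211 per tonne

$211 per tonne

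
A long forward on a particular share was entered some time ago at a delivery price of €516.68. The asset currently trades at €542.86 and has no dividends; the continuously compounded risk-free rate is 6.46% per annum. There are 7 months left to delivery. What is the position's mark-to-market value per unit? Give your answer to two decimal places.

€45.29

Current fair forward for the remaining 7 months: F = S·e^(r·T), r = 0.0646
F = 542.86 · e^(0.0646 × 7/12) = 542.86 × 1.038402 = 563.7069
Value of long forward = (F − K)·e^(−rT) = (563.7069 − 516.68) · e^(−0.0646·7/12)
= 47.0269 × 0.963018 = 45.29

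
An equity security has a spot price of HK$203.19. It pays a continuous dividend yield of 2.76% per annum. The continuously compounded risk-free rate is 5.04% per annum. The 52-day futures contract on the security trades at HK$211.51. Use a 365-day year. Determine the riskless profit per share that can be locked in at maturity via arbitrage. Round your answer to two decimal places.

Fair futures: F* = S·e^(carry·T), with carry = (r − q) = 0.0504 − 0.0276 = 0.0228
F* = 203.19 · e^(0.0228 × 52/365) = 203.19 · e^0.003248 = 203.19 × 1.003253 = HK$203.8510
Market HK$211.51 > fair HK$203.8510: forward overpriced → cash-and-carry (buy spot, short the forward).
At maturity, profit = |F_mkt − F*| = |211.51 − 203.8510| = HK$7.66 per share

HK$7.66 per share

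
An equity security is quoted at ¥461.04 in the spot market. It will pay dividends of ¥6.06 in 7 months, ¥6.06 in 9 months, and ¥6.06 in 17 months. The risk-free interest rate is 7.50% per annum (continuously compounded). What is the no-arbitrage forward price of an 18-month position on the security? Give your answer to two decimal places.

PV(dividends) I = 6.06·e^(−0.0750·7/12) + 6.06·e^(−0.0750·9/12) + 6.06·e^(−0.0750·17/12)
I = 5.8006 + 5.7285 + 5.4492 = 16.9783
F = (S − I)·e^(rT) = (461.04 − 16.9783) · e^(0.0750·18/12)
= 444.0617 · e^0.112500 = 444.0617 × 1.119072 = ¥496.94

¥496.94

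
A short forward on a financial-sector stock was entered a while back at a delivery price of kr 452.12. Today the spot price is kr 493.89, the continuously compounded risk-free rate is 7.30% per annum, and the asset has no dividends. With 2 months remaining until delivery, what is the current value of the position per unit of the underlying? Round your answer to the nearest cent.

-kr 47.24

Current fair forward for the remaining 2 months: F = S·e^(r·T), r = 0.0730
F = 493.89 · e^(0.0730 × 2/12) = 493.89 × 1.012241 = 499.9357
Value of long forward = (F − K)·e^(−rT) = (499.9357 − 452.12) · e^(−0.0730·2/12)
= 47.8157 × 0.987907 = 47.24
Short position value = −(long value) = -kr 47.24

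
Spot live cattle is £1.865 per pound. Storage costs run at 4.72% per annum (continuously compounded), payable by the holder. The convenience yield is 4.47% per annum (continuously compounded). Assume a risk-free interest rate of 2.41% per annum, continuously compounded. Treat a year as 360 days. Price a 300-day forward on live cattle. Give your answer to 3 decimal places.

£1.907 per pound

Net carry = r + u − y = 0.0241 + 0.0472 − 0.0447 = 0.0266
F = S·e^((r+u−y)T) = 1.865 · e^(0.0266 × 300/360) = 1.865 · e^0.022167
= 1.865 × 1.022415 = £1.907 per pound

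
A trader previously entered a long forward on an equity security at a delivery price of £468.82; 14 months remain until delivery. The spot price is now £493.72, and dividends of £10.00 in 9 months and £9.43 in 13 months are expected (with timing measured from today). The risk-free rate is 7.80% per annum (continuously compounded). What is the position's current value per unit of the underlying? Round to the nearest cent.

£47.58

PV(remaining dividends) I = 10.00·e^(−0.0780·9/12) + 9.43·e^(−0.0780·13/12) = 18.0977
Current forward F = (S − I)·e^(rT) = (493.72 − 18.0977)·e^(0.0780·14/12) = 475.6223 × 1.095269 = 520.9344
Value (long) = (F − K)·e^(−rT) = (520.9344 − 468.82) × 0.913018 = 47.5814
Value = £47.58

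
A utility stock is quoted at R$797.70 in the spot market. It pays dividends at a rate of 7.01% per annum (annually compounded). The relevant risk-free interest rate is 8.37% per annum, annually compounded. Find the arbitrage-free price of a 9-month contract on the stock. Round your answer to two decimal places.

F = S · (1+r)^T / (1+q)^T
= 797.70 × 1.062140 / 1.052127 = 797.70 × 1.009517
F = R$805.29

R$805.29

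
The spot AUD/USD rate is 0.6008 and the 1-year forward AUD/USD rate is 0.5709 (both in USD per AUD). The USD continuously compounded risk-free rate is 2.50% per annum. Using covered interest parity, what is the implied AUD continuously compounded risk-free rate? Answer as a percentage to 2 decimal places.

7.60%

F = S·e^((r_USD − r_AUD)T) ⇒ r_AUD = r_USD − ln(F/S)/T
ln(0.5709/0.6008) = -0.051048; /(1) = -0.051048
r_AUD = 0.0250 + 0.051048 = 0.076048
r_AUD = 7.60%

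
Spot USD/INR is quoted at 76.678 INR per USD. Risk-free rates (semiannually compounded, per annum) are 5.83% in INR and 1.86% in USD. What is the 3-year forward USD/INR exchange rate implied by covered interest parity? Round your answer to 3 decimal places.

By covered interest parity, F = S · (1+r_INR/2)^(2T) / (1+r_USD/2)^(2T)
= 76.678 × 1.188152 / 1.057114 = 76.678 × 1.123958
F = 86.183 INR per USD

86.183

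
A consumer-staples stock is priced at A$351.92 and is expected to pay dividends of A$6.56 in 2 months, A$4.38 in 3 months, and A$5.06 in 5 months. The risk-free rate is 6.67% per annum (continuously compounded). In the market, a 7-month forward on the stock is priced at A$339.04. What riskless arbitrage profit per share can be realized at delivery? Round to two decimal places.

PV(dividends) I = 6.56·e^(−0.0667·2/12) + 4.38·e^(−0.0667·3/12) + 5.06·e^(−0.0667·5/12) = 15.7164
Fair forward F* = (S − I)·e^(rT) = (351.92 − 15.7164)·e^0.038908 = 336.2036 × 1.039675 = 349.5425
Market A$339.04 < fair 349.5425: forward underpriced → reverse cash-and-carry (short the stock, invest proceeds at r, pay the dividends, go long the forward).
Profit at T = |F_mkt − F*| = |339.04 − 349.5425| = A$10.50 per share

A$10.50 per share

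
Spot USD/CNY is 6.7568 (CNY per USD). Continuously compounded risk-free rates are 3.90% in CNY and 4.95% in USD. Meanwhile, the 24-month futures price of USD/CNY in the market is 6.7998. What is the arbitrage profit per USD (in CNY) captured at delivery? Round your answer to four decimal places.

Fair futures: F* = S·e^(carry·T), with carry = (r_CNY − r_USD) = 0.0390 − 0.0495 = -0.0105
F* = 6.7568 · e^(-0.0105 × 24/12) = 6.7568 · e^-0.021000 = 6.7568 × 0.979219 = 6.6164
Market 6.7998 > fair 6.6164: forward overpriced → cash-and-carry (buy spot, short the forward).
At maturity, profit = |F_mkt − F*| = |6.7998 − 6.6164| = 0.1834 per USD (in CNY)

0.1834 per USD (in CNY)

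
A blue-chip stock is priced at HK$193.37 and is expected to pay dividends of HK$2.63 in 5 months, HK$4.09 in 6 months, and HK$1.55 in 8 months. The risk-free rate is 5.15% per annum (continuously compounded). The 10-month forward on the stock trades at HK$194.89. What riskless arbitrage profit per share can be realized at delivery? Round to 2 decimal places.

HK$1.45 per share

PV(dividends) I = 2.63·e^(−0.0515·5/12) + 4.09·e^(−0.0515·6/12) + 1.55·e^(−0.0515·8/12) = 8.0579
Fair forward F* = (S − I)·e^(rT) = (193.37 − 8.0579)·e^0.042917 = 185.3121 × 1.043851 = 193.4382
Market HK$194.89 > fair 193.4382: forward overpriced → cash-and-carry (borrow at r, buy the stock and collect the dividends, short the forward).
Profit at T = |F_mkt − F*| = |194.89 − 193.4382| = HK$1.45 per share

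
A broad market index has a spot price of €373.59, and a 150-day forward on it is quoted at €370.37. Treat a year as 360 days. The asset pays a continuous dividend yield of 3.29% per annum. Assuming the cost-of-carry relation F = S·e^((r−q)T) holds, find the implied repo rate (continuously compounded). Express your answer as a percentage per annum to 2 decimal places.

1.21%

From F = S·e^((r−q)T): (r − q) = ln(F/S)/T
ln(370.37/373.59) = ln(0.991381) = -0.008656
(r − q) = -0.008656 / (150/360) = -0.020774
r = ln(F/S)/T + q = -0.020774 + 0.0329 = 0.012126
r = 1.21%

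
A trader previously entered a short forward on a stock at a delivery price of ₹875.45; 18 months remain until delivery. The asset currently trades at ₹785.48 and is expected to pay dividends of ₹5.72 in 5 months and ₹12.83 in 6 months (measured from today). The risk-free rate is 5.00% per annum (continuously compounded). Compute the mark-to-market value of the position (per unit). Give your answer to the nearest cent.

₹44.83

PV(remaining dividends) I = 5.72·e^(−0.0500·5/12) + 12.83·e^(−0.0500·6/12) = 18.1153
Current forward F = (S − I)·e^(rT) = (785.48 − 18.1153)·e^(0.0500·18/12) = 767.3647 × 1.077884 = 827.1301
Value (long) = (F − K)·e^(−rT) = (827.1301 − 875.45) × 0.927743 = -44.8284
Short position value = −(long value) = ₹44.83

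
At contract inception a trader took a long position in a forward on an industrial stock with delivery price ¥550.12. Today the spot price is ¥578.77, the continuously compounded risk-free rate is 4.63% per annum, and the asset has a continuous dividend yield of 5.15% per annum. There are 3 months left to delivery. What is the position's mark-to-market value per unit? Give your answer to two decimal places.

¥27.58

Current fair forward for the remaining 3 months: F = S·e^((r − q)·T), (r − q) = 0.0463 − 0.0515 = -0.0052
F = 578.77 · e^(-0.0052 × 3/12) = 578.77 × 0.998701 = 578.0182
Value of long forward = (F − K)·e^(−rT) = (578.0182 − 550.12) · e^(−0.0463·3/12)
= 27.8982 × 0.988492 = 27.58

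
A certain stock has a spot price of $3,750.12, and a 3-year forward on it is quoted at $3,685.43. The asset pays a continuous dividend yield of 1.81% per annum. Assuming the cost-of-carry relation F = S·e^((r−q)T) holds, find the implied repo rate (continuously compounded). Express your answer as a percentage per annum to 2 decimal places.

1.23%

From F = S·e^((r−q)T): (r − q) = ln(F/S)/T
ln(3685.43/3750.12) = ln(0.982750) = -0.017401
(r − q) = -0.017401 / (3) = -0.005800
r = ln(F/S)/T + q = -0.005800 + 0.0181 = 0.012300
r = 1.23%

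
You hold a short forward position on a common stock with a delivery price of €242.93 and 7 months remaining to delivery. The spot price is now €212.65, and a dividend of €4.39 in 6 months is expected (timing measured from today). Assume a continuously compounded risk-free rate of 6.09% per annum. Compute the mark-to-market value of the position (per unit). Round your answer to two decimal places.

€26.06

PV(remaining dividends) I = 4.39·e^(−0.0609·6/12) = 4.2583
Current forward F = (S − I)·e^(rT) = (212.65 − 4.2583)·e^(0.0609·7/12) = 208.3917 × 1.036164 = 215.9280
Value (long) = (F − K)·e^(−rT) = (215.9280 − 242.93) × 0.965099 = -26.0596
Short position value = −(long value) = €26.06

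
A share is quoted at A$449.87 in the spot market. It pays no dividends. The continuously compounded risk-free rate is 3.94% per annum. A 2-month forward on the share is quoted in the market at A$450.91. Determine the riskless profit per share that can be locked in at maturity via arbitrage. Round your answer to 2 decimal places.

A$1.92 per share

Fair forward: F* = S·e^(carry·T), with carry = r = 0.0394
F* = 449.87 · e^(0.0394 × 2/12) = 449.87 · e^0.006567 = 449.87 × 1.006589 = A$452.8342
Market A$450.91 < fair A$452.8342: forward underpriced → reverse cash-and-carry (short spot, go long the forward).
At maturity, profit = |F_mkt − F*| = |450.91 − 452.8342| = A$1.92 per share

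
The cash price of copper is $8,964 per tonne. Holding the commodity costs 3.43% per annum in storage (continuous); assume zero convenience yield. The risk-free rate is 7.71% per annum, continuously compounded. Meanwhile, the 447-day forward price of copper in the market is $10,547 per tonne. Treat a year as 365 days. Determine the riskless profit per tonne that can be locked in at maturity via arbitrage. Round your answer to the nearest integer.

Fair forward: F* = S·e^(carry·T), with carry = (r + u) = 0.0771 + 0.0343 = 0.1114
F* = 8964 · e^(0.1114 × 447/365) = 8964 · e^0.136427 = 8964 × 1.146171 = $10274.2768
Market $10547 > fair $10274.2768: forward overpriced → cash-and-carry (buy spot, short the forward).
At maturity, profit = |F_mkt − F*| = |10547 − 10274.2768| = $273 per tonne

$273 per tonne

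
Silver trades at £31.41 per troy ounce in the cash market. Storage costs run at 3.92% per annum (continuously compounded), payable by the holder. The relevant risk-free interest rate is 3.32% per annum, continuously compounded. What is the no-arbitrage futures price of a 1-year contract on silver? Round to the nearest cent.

Net carry = r + u − y = 0.0332 + 0.0392 − 0.0000 = 0.0724
F = S·e^((r+u−y)T) = 31.41 · e^(0.0724 × 1) = 31.41 · e^0.072400
= 31.41 × 1.075085 = £33.77 per troy ounce

£33.77 per troy ounce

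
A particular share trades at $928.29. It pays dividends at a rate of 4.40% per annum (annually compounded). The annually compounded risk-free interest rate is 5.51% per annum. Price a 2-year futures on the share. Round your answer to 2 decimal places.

$948.13

F = S · (1+r)^T / (1+q)^T
= 928.29 × 1.113236 / 1.089936 = 928.29 × 1.021377
F = $948.13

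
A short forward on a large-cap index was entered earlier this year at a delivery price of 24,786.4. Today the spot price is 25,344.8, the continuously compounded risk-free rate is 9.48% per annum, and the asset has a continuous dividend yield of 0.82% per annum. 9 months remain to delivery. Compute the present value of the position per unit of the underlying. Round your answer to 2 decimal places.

-2104.13

Current fair forward for the remaining 9 months: F = S·e^((r − q)·T), (r − q) = 0.0948 − 0.0082 = 0.0866
F = 25344.8 · e^(0.0866 × 9/12) = 25344.8 × 1.06710567 = 27045.5798
Value of long forward = (F − K)·e^(−rT) = (27045.5798 − 24786.4) · e^(−0.0948·9/12)
= 2259.1798 × 0.93136875 = 2104.13
Short position value = −(long value) = -2104.13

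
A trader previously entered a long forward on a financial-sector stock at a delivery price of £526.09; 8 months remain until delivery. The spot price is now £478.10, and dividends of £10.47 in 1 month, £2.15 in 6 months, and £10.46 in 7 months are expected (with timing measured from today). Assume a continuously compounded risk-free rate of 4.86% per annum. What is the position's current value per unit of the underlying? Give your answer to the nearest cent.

PV(remaining dividends) I = 10.47·e^(−0.0486·1/12) + 2.15·e^(−0.0486·6/12) + 10.46·e^(−0.0486·7/12) = 22.6937
Current forward F = (S − I)·e^(rT) = (478.10 − 22.6937)·e^(0.0486·8/12) = 455.4063 × 1.032931 = 470.4033
Value (long) = (F − K)·e^(−rT) = (470.4033 − 526.09) × 0.968119 = -53.9114
Value = -£53.91

-£53.91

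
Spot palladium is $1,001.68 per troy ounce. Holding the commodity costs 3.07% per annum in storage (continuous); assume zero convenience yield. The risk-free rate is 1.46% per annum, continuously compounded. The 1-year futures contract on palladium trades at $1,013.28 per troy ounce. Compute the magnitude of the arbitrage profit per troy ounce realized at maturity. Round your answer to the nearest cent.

$34.82 per troy ounce

Fair futures: F* = S·e^(carry·T), with carry = (r + u) = 0.0146 + 0.0307 = 0.0453
F* = 1001.68 · e^(0.0453 × 1) = 1001.68 · e^0.04530000 = 1001.68 × 1.04634172 = $1048.0996
Market $1013.28 < fair $1048.0996: forward underpriced → reverse cash-and-carry (short spot, go long the forward).
At maturity, profit = |F_mkt − F*| = |1013.28 − 1048.0996| = $34.82 per troy ounce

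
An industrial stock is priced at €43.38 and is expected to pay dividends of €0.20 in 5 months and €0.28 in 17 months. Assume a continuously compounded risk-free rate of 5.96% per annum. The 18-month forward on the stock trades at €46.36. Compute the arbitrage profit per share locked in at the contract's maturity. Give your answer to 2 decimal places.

PV(dividends) I = 0.20·e^(−0.0596·5/12) + 0.28·e^(−0.0596·17/12) = 0.4524
Fair forward F* = (S − I)·e^(rT) = (43.38 − 0.4524)·e^0.089400 = 42.9276 × 1.093518 = 46.9421
Market €46.36 < fair 46.9421: forward underpriced → reverse cash-and-carry (short the stock, invest proceeds at r, pay the dividends, go long the forward).
Profit at T = |F_mkt − F*| = |46.36 − 46.9421| = €0.58 per share

€0.58 per share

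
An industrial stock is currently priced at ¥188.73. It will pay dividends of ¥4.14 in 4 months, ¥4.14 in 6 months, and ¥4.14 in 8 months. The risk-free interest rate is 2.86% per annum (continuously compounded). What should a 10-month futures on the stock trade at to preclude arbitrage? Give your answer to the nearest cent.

PV(dividends) I = 4.14·e^(−0.0286·4/12) + 4.14·e^(−0.0286·6/12) + 4.14·e^(−0.0286·8/12)
I = 4.1007 + 4.0812 + 4.0618 = 12.2437
F = (S − I)·e^(rT) = (188.73 − 12.2437) · e^(0.0286·10/12)
= 176.4863 · e^0.023833 = 176.4863 × 1.024119 = ¥180.74

¥180.74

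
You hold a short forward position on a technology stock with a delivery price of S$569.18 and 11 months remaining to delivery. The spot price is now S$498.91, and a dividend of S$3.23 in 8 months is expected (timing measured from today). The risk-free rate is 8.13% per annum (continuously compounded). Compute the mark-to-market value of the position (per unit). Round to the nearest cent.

PV(remaining dividends) I = 3.23·e^(−0.0813·8/12) = 3.0596
Current forward F = (S − I)·e^(rT) = (498.91 − 3.0596)·e^(0.0813·11/12) = 495.8504 × 1.077372 = 534.2153
Value (long) = (F − K)·e^(−rT) = (534.2153 − 569.18) × 0.928184 = -32.4537
Short position value = −(long value) = S$32.45

S$32.45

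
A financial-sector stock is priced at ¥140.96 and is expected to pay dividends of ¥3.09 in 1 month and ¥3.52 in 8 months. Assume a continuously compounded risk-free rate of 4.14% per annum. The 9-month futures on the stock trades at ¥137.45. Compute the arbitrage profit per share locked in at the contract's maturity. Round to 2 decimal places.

¥1.25 per share

PV(dividends) I = 3.09·e^(−0.0414·1/12) + 3.52·e^(−0.0414·8/12) = 6.5035
Fair futures F* = (S − I)·e^(rT) = (140.96 − 6.5035)·e^0.031050 = 134.4565 × 1.031537 = 138.6969
Market ¥137.45 < fair 138.6969: forward underpriced → reverse cash-and-carry (short the stock, invest proceeds at r, pay the dividends, go long the forward).
Profit at T = |F_mkt − F*| = |137.45 − 138.6969| = ¥1.25 per share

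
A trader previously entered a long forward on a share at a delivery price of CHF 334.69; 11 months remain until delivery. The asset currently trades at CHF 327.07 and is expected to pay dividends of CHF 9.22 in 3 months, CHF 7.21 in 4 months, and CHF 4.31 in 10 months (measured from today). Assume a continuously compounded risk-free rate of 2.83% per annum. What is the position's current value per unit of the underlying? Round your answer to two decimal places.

-CHF 19.56

PV(remaining dividends) I = 9.22·e^(−0.0283·3/12) + 7.21·e^(−0.0283·4/12) + 4.31·e^(−0.0283·10/12) = 20.5068
Current forward F = (S − I)·e^(rT) = (327.07 − 20.5068)·e^(0.0283·11/12) = 306.5632 × 1.026281 = 314.6200
Value (long) = (F − K)·e^(−rT) = (314.6200 − 334.69) × 0.974392 = -19.5560
Value = -CHF 19.56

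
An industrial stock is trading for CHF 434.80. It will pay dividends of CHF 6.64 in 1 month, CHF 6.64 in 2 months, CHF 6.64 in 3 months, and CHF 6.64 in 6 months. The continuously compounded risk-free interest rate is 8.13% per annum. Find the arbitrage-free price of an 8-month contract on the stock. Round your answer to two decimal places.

CHF 431.54

PV(dividends) I = 6.64·e^(−0.0813·1/12) + 6.64·e^(−0.0813·2/12) + 6.64·e^(−0.0813·3/12) + 6.64·e^(−0.0813·6/12)
I = 6.5952 + 6.5506 + 6.5064 + 6.3755 = 26.0277
F = (S − I)·e^(rT) = (434.80 − 26.0277) · e^(0.0813·8/12)
= 408.7723 · e^0.054200 = 408.7723 × 1.055696 = CHF 431.54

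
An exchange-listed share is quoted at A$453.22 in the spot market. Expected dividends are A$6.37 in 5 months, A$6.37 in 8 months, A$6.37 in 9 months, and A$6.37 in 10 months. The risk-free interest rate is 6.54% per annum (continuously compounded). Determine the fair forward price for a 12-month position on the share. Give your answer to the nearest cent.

PV(dividends) I = 6.37·e^(−0.0654·5/12) + 6.37·e^(−0.0654·8/12) + 6.37·e^(−0.0654·9/12) + 6.37·e^(−0.0654·10/12)
I = 6.1988 + 6.0982 + 6.0651 + 6.0321 = 24.3942
F = (S − I)·e^(rT) = (453.22 − 24.3942) · e^(0.0654·12/12)
= 428.8258 · e^0.065400 = 428.8258 × 1.067586 = A$457.81

A$457.81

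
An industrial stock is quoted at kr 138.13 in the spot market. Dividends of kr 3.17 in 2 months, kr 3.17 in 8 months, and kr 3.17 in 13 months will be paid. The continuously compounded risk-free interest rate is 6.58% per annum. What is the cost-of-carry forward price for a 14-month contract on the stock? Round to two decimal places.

kr 139.30

PV(dividends) I = 3.17·e^(−0.0658·2/12) + 3.17·e^(−0.0658·8/12) + 3.17·e^(−0.0658·13/12)
I = 3.1354 + 3.0339 + 2.9519 = 9.1212
F = (S − I)·e^(rT) = (138.13 − 9.1212) · e^(0.0658·14/12)
= 129.0088 · e^0.076767 = 129.0088 × 1.079790 = kr 139.30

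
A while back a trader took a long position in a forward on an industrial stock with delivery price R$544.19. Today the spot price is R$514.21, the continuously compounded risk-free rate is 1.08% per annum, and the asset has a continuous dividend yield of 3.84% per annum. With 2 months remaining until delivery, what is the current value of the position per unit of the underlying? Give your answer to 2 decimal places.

Current fair forward for the remaining 2 months: F = S·e^((r − q)·T), (r − q) = 0.0108 − 0.0384 = -0.0276
F = 514.21 · e^(-0.0276 × 2/12) = 514.21 × 0.995411 = 511.8503
Value of long forward = (F − K)·e^(−rT) = (511.8503 − 544.19) · e^(−0.0108·2/12)
= -32.3397 × 0.998202 = -32.28

-R$32.28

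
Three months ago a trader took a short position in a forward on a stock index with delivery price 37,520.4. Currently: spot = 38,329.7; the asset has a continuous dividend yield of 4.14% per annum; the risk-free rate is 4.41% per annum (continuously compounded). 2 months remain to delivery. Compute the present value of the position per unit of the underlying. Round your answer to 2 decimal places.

Current fair forward for the remaining 2 months: F = S·e^((r − q)·T), (r − q) = 0.0441 − 0.0414 = 0.0027
F = 38329.7 · e^(0.0027 × 2/12) = 38329.7 × 1.00045010 = 38346.9522
Value of long forward = (F − K)·e^(−rT) = (38346.9522 − 37520.4) · e^(−0.0441·2/12)
= 826.5522 × 0.99267695 = 820.50
Short position value = −(long value) = -820.50

-820.50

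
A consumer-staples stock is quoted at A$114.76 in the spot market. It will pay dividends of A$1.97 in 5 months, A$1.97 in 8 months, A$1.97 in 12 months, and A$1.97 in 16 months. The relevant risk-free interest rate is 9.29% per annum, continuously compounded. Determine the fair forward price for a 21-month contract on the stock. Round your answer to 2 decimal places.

PV(dividends) I = 1.97·e^(−0.0929·5/12) + 1.97·e^(−0.0929·8/12) + 1.97·e^(−0.0929·12/12) + 1.97·e^(−0.0929·16/12)
I = 1.8952 + 1.8517 + 1.7952 + 1.7405 = 7.2826
F = (S − I)·e^(rT) = (114.76 − 7.2826) · e^(0.0929·21/12)
= 107.4774 · e^0.162575 = 107.4774 × 1.176537 = A$126.45

A$126.45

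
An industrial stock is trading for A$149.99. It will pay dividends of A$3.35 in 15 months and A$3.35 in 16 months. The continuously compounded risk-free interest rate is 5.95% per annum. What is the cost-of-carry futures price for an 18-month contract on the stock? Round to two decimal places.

PV(dividends) I = 3.35·e^(−0.0595·15/12) + 3.35·e^(−0.0595·16/12)
I = 3.1099 + 3.0945 = 6.2044
F = (S − I)·e^(rT) = (149.99 − 6.2044) · e^(0.0595·18/12)
= 143.7856 · e^0.089250 = 143.7856 × 1.093354 = A$157.21

A$157.21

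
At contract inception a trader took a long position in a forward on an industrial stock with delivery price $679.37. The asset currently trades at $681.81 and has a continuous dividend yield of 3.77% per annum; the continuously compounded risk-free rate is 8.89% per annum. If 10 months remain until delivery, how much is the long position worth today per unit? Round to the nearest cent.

$29.86

Current fair forward for the remaining 10 months: F = S·e^((r − q)·T), (r − q) = 0.0889 − 0.0377 = 0.0512
F = 681.81 · e^(0.0512 × 10/12) = 681.81 × 1.043590 = 711.5301
Value of long forward = (F − K)·e^(−rT) = (711.5301 − 679.37) · e^(−0.0889·10/12)
= 32.1601 × 0.928594 = 29.86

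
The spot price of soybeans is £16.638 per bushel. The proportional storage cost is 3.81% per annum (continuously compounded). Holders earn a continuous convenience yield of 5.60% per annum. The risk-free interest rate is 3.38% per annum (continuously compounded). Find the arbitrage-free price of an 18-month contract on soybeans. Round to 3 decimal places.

Net carry = r + u − y = 0.0338 + 0.0381 − 0.0560 = 0.0159
F = S·e^((r+u−y)T) = 16.638 · e^(0.0159 × 18/12) = 16.638 · e^0.023850
= 16.638 × 1.024137 = £17.040 per bushel

£17.040 per bushel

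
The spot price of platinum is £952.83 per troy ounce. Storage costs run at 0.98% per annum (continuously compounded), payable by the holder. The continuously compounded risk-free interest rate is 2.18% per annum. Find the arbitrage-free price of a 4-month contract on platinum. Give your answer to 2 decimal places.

£962.92 per troy ounce

Net carry = r + u − y = 0.0218 + 0.0098 − 0.0000 = 0.0316
F = S·e^((r+u−y)T) = 952.83 · e^(0.0316 × 4/12) = 952.83 · e^0.010533
= 952.83 × 1.010589 = £962.92 per troy ounce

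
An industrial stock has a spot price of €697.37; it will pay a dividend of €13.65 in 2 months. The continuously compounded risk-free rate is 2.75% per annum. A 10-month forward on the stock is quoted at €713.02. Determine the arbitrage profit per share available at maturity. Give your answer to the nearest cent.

PV(dividends) I = 13.65·e^(−0.0275·2/12) = 13.5876
Fair forward F* = (S − I)·e^(rT) = (697.37 − 13.5876)·e^0.022917 = 683.7824 × 1.023182 = 699.6338
Market €713.02 > fair 699.6338: forward overpriced → cash-and-carry (borrow at r, buy the stock and collect the dividends, short the forward).
Profit at T = |F_mkt − F*| = |713.02 − 699.6338| = €13.39 per share

€13.39 per share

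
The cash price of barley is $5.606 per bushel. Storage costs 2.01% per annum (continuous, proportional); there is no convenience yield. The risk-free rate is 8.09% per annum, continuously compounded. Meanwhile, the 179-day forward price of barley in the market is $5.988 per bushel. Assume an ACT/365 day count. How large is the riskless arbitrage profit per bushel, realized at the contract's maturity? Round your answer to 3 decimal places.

$0.097 per bushel

Fair forward: F* = S·e^(carry·T), with carry = (r + u) = 0.0809 + 0.0201 = 0.1010
F* = 5.606 · e^(0.1010 × 179/365) = 5.606 · e^0.049532 = 5.606 × 1.050779 = $5.8907
Market $5.988 > fair $5.8907: forward overpriced → cash-and-carry (buy spot, short the forward).
At maturity, profit = |F_mkt − F*| = |5.988 − 5.8907| = $0.097 per bushel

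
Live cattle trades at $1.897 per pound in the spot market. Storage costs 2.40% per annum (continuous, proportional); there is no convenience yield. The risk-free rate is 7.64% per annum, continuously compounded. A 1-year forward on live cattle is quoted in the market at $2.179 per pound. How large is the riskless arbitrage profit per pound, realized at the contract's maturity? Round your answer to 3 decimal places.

Fair forward: F* = S·e^(carry·T), with carry = (r + u) = 0.0764 + 0.0240 = 0.1004
F* = 1.897 · e^(0.1004 × 1) = 1.897 · e^0.100400 = 1.897 × 1.105613 = $2.0973
Market $2.179 > fair $2.0973: forward overpriced → cash-and-carry (buy spot, short the forward).
At maturity, profit = |F_mkt − F*| = |2.179 − 2.0973| = $0.082 per pound

$0.082 per pound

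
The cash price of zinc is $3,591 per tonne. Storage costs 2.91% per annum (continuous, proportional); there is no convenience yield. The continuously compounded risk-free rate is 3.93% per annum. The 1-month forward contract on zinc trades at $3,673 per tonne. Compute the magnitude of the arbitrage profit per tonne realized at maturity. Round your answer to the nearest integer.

$61 per tonne

Fair forward: F* = S·e^(carry·T), with carry = (r + u) = 0.0393 + 0.0291 = 0.0684
F* = 3591 · e^(0.0684 × 1/12) = 3591 · e^0.005700 = 3591 × 1.005716 = $3611.5262
Market $3673 > fair $3611.5262: forward overpriced → cash-and-carry (buy spot, short the forward).
At maturity, profit = |F_mkt − F*| = |3673 − 3611.5262| = $61 per tonne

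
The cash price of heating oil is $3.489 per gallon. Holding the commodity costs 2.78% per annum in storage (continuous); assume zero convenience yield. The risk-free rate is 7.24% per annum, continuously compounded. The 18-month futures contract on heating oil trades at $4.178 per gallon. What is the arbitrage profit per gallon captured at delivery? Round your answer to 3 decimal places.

Fair futures: F* = S·e^(carry·T), with carry = (r + u) = 0.0724 + 0.0278 = 0.1002
F* = 3.489 · e^(0.1002 × 18/12) = 3.489 · e^0.150300 = 3.489 × 1.162183 = $4.0549
Market $4.178 > fair $4.0549: forward overpriced → cash-and-carry (buy spot, short the forward).
At maturity, profit = |F_mkt − F*| = |4.178 − 4.0549| = $0.123 per gallon

$0.123 per gallon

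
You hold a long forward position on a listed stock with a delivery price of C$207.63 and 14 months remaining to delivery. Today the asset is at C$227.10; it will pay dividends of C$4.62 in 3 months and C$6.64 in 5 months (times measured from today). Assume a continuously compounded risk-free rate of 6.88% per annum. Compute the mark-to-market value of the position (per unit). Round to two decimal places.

PV(remaining dividends) I = 4.62·e^(−0.0688·3/12) + 6.64·e^(−0.0688·5/12) = 10.9936
Current forward F = (S − I)·e^(rT) = (227.10 − 10.9936)·e^(0.0688·14/12) = 216.1064 × 1.083576 = 234.1677
Value (long) = (F − K)·e^(−rT) = (234.1677 − 207.63) × 0.922870 = 24.4908
Value = C$24.49

C$24.49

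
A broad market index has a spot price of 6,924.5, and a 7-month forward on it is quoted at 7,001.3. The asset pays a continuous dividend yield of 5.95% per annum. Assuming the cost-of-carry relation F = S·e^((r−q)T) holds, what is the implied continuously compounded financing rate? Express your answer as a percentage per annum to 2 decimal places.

From F = S·e^((r−q)T): (r − q) = ln(F/S)/T
ln(7001.3/6924.5) = ln(1.011091) = 0.011030
(r − q) = 0.011030 / (7/12) = 0.018909
r = ln(F/S)/T + q = 0.018909 + 0.0595 = 0.078409
r = 7.84%

7.84%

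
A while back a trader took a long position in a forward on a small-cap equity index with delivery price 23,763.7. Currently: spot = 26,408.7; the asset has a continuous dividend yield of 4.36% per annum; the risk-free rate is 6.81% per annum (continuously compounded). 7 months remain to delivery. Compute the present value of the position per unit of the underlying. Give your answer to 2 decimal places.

Current fair forward for the remaining 7 months: F = S·e^((r − q)·T), (r − q) = 0.0681 − 0.0436 = 0.0245
F = 26408.7 · e^(0.0245 × 7/12) = 26408.7 × 1.01439428 = 26788.8342
Value of long forward = (F − K)·e^(−rT) = (26788.8342 − 23763.7) · e^(−0.0681·7/12)
= 3025.1342 × 0.96105369 = 2907.32

2907.32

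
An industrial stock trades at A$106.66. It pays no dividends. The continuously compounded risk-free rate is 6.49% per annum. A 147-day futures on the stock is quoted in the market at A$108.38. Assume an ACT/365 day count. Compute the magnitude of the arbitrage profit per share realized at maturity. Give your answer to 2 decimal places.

A$1.10 per share

Fair futures: F* = S·e^(carry·T), with carry = r = 0.0649
F* = 106.66 · e^(0.0649 × 147/365) = 106.66 · e^0.026138 = 106.66 × 1.026483 = A$109.4847
Market A$108.38 < fair A$109.4847: forward underpriced → reverse cash-and-carry (short spot, go long the forward).
At maturity, profit = |F_mkt − F*| = |108.38 − 109.4847| = A$1.10 per share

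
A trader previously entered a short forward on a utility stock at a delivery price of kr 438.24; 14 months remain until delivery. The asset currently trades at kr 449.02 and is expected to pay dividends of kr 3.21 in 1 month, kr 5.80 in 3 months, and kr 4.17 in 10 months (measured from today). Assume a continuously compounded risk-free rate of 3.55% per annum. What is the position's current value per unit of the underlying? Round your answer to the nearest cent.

-kr 15.56

PV(remaining dividends) I = 3.21·e^(−0.0355·1/12) + 5.80·e^(−0.0355·3/12) + 4.17·e^(−0.0355·10/12) = 12.9977
Current forward F = (S − I)·e^(rT) = (449.02 − 12.9977)·e^(0.0355·14/12) = 436.0223 × 1.042286 = 454.4599
Value (long) = (F − K)·e^(−rT) = (454.4599 − 438.24) × 0.959429 = 15.5618
Short position value = −(long value) = -kr 15.56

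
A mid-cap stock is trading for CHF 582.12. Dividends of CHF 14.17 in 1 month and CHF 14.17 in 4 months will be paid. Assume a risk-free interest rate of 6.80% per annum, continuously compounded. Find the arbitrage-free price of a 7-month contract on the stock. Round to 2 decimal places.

CHF 576.60

PV(dividends) I = 14.17·e^(−0.0680·1/12) + 14.17·e^(−0.0680·4/12)
I = 14.0899 + 13.8524 = 27.9423
F = (S − I)·e^(rT) = (582.12 − 27.9423) · e^(0.0680·7/12)
= 554.1777 · e^0.039667 = 554.1777 × 1.040464 = CHF 576.60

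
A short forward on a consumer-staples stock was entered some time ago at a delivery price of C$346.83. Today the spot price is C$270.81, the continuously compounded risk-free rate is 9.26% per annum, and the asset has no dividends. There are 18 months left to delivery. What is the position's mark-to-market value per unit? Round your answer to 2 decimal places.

Current fair forward for the remaining 18 months: F = S·e^(r·T), r = 0.0926
F = 270.81 · e^(0.0926 × 18/12) = 270.81 × 1.149009 = 311.1631
Value of long forward = (F − K)·e^(−rT) = (311.1631 − 346.83) · e^(−0.0926·18/12)
= -35.6669 × 0.870315 = -31.04
Short position value = −(long value) = C$31.04

C$31.04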